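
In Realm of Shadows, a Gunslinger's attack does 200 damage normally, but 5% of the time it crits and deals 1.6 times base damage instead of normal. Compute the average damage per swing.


E[dmg] = base * (1 + crit_chance * (crit_mult - 1))
cc as decimal = 5/100 = 0.05
cm - 1 = 1.6 - 1 = 0.6
Bonus factor = 0.05 * 0.6 = 0.03
Total multiplier = 1 + 0.03 = 1.03
Expected damage = 200 * 1.03 = 206.00

206.00 damage


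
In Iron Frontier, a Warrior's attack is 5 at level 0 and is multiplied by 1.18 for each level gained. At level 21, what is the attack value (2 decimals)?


value = base * growth^level
= 5 * 1.18^21
= 5 * 32.323781
= 161.62

161.62 attack


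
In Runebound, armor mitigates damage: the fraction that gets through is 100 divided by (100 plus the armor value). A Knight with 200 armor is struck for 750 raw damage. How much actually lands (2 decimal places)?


actual = 750 * 100 / (100 + 200)
= 750 * 100 / 300
= 75000 / 300
= 250.00

250.00 damage


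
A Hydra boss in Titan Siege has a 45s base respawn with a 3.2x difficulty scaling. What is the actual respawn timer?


Respawn time = base * multiplier
= 45 * 3.2
= 144.0 seconds

144.0 seconds


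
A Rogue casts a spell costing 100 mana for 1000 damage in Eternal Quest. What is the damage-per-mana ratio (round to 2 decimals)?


Efficiency = damage / mana
= 1000 / 100
= 10.00

10.00 dmg/mana


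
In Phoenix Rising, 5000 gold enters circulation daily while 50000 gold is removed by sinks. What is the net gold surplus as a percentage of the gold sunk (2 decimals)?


Net gold = 5000 - 50000 = -45000
Inflation rate = net / sunk * 100 = -45000 / 50000 * 100
= -0.9 * 100
= -90.00%

-90.00%


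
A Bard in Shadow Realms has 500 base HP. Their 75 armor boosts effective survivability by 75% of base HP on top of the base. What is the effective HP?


EHP = 500 * (1 + 75/100)
= 500 * (1 + 0.75)
= 500 * 1.75
= 875.0

875.0 EHP


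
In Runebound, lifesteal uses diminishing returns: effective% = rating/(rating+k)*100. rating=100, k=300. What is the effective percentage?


effective% = rating / (rating + k) * 100
= 100 / (100 + 300) * 100
= 100 / 400 * 100
= 0.25 * 100
= 25.00%

25.00%


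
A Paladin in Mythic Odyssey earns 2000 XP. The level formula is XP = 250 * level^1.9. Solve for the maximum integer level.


XP = 250 * level^1.9, so level = (XP / 250)^(1/1.9)
= (2000 / 250)^(1/1.9)
= 8.0^0.5263
= 2.9875
Floor: level = 2

level 2


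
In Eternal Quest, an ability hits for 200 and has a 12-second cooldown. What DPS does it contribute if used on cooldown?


DPS = damage / cooldown
= 200 / 12
= 16.67

16.67 DPS


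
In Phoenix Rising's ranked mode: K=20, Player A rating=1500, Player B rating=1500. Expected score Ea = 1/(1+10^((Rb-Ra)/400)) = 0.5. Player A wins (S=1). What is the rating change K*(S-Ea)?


Elo update: delta = K * (S - Ea), where S = 1 (wins)
S - Ea = 1 - 0.5 = 0.5
Rating change = 20 * 0.5
= 10.00

10.00 rating points


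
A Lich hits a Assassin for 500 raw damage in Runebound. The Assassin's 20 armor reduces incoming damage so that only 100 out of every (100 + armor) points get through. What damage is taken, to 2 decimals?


actual = 500 * 100 / (100 + 20)
= 500 * 100 / 120
= 50000 / 120
= 416.67

416.67 damage


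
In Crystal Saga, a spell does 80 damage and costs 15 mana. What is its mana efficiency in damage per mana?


Efficiency = damage / mana
= 80 / 15
= 5.33

5.33 dmg/mana


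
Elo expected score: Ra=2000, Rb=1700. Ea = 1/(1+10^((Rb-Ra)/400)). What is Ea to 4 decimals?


Elo expected score: Ea = 1/(1 + 10^((Rb-Ra)/400))
Rb - Ra = 1700 - 2000 = -300
(Rb-Ra)/400 = -300/400 = -0.75
10^-0.75 = 0.177828
Ea = 1/(1 + 0.177828) = 1/1.177828 = 0.8490

0.8490


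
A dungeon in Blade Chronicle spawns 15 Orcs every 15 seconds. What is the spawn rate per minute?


Spawns per minute = count * (60 / interval)
= 15 * (60 / 15)
= 15 * 4.0
= 60.0

60.0 per minute


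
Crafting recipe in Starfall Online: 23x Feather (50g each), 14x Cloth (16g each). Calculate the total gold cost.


Cost breakdown:
  Feather: 23 * 50 = 1150
  Cloth: 14 * 16 = 224
Total = 1150 + 224 = 1374

1374 gold


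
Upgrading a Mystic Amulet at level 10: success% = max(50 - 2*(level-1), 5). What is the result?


raw_rate = 50 - 2 * (10 - 1)
= 50 - 2 * 9
= 50 - 18
= 32
Apply floor: max(32, 5) = 32%

32%


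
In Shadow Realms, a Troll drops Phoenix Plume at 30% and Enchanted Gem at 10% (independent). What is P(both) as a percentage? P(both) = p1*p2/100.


For independent events, P(both) = P(A) * P(B)
= 30% * 10%
= 300 / 100 %
= 3.0%

3.0%


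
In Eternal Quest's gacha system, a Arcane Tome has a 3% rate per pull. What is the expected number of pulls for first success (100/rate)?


Expected pulls for a geometric distribution = 1/p = 100 / rate%
= 100 / 3
= 33.33

33.33 pulls


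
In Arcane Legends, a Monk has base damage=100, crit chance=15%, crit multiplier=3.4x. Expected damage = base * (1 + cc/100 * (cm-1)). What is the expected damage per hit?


E[dmg] = base * (1 + crit_chance * (crit_mult - 1))
cc as decimal = 15/100 = 0.15
cm - 1 = 3.4 - 1 = 2.4
Bonus factor = 0.15 * 2.4 = 0.36
Total multiplier = 1 + 0.36 = 1.36
Expected damage = 100 * 1.36 = 136.00

136.00 damage


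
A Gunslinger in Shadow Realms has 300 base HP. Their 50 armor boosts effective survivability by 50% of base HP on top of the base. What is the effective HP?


EHP = 300 * (1 + 50/100)
= 300 * (1 + 0.5)
= 300 * 1.5
= 450.0

450.0 EHP


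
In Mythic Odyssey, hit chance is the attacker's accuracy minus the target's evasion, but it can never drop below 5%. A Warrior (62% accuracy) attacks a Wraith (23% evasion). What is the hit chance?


accuracy - evasion = 62 - 23 = 39
Apply floor: max(39, 5) = 39
Hit chance = 39%

39%


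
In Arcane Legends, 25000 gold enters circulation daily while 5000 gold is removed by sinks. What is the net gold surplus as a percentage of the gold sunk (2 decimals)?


Net gold = 25000 - 5000 = 20000
Inflation rate = net / sunk * 100 = 20000 / 5000 * 100
= 4.0 * 100
= 400.00%

400.00%


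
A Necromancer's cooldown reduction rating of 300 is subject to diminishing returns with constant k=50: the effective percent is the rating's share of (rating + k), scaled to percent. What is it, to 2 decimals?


effective% = rating / (rating + k) * 100
= 300 / (300 + 50) * 100
= 300 / 350 * 100
= 0.857143 * 100
= 85.71%

85.71%


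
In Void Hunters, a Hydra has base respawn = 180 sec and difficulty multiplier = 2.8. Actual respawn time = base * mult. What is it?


Respawn time = base * multiplier
= 180 * 2.8
= 504.0 seconds

504.0 seconds


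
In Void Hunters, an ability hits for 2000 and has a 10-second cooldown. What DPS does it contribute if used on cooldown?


DPS = damage / cooldown
= 2000 / 10
= 200.00

200.00 DPS


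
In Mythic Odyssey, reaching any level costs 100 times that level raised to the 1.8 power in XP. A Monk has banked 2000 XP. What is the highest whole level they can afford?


XP = 100 * level^1.8, so level = (XP / 100)^(1/1.8)
= (2000 / 100)^(1/1.8)
= 20.0^0.5556
= 5.282
Floor: level = 5

level 5


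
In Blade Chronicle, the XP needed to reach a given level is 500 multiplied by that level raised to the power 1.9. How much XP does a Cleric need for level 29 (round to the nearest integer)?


XP = 500 * level^1.9
Substitute level = 29:
XP = 500 * 29^1.9
= 500 * 600.5597
= 300280

300280 XP


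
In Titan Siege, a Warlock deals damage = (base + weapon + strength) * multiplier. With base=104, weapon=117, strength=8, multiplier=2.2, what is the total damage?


Sum base + weapon + str = 104 + 117 + 8 = 229
Multiply by 2.2:
229 * 2.2 = 503.8

503.8 damage


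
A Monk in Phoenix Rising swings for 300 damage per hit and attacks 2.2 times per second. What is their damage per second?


DPS = damage * attack_speed
= 300 * 2.2
= 660.0

660.0 DPS


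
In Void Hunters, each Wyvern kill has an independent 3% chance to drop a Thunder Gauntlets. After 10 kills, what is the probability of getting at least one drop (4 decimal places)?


P(at least one) = 1 - P(none) = 1 - (1-p)^n
p = 3/100 = 0.03
1 - p = 0.97
(1 - p)^10 = 0.97^10 = 0.737424
P(at least one) = 1 - 0.737424 = 0.2626

0.2626


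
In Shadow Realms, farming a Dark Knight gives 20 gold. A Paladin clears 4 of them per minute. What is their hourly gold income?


Gold per minute = 20 * 4 = 80
Gold per hour = 80 * 60 = 4800

4800 gold/hour


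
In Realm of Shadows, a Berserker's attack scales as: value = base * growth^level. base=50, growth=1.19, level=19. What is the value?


value = base * growth^level
= 50 * 1.19^19
= 50 * 27.251616
= 1362.58

1362.58 attack


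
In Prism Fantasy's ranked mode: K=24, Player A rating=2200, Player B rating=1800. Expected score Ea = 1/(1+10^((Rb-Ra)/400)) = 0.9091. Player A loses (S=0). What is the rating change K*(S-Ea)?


Elo update: delta = K * (S - Ea), where S = 0 (loses)
S - Ea = 0 - 0.9091 = -0.9091
Rating change = 24 * -0.9091
= -21.82

-21.82 rating points


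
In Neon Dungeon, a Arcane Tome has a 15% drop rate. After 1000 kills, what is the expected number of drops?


Expected drops = kills * (drop_rate / 100)
= 1000 * (15 / 100)
= 1000 * 0.15
= 150.0

150.0 drops


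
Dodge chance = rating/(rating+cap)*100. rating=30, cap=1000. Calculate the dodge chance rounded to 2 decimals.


dodge% = 30 / (30 + 1000) * 100
= 30 / 1030 * 100
= 0.029126 * 100
= 2.91%

2.91%


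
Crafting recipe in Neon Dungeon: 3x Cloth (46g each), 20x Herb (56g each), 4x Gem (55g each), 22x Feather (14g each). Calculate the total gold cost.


Cost breakdown:
  Cloth: 3 * 46 = 138
  Herb: 20 * 56 = 1120
  Gem: 4 * 55 = 220
  Feather: 22 * 14 = 308
Total = 138 + 1120 + 220 + 308 = 1786

1786 gold


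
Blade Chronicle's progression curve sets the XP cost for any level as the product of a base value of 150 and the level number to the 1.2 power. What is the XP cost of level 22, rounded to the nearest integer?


XP = 150 * level^1.2
Substitute level = 22:
XP = 150 * 22^1.2
= 150 * 40.8232
= 6123

6123 XP


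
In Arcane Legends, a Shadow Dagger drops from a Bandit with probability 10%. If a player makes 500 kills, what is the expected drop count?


Expected drops = kills * (drop_rate / 100)
= 500 * (10 / 100)
= 500 * 0.1
= 50.0

50.0 drops


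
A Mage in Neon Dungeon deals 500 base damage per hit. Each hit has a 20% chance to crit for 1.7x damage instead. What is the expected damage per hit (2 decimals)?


E[dmg] = base * (1 + crit_chance * (crit_mult - 1))
cc as decimal = 20/100 = 0.2
cm - 1 = 1.7 - 1 = 0.7
Bonus factor = 0.2 * 0.7 = 0.14
Total multiplier = 1 + 0.14 = 1.14
Expected damage = 500 * 1.14 = 570.00

570.00 damage


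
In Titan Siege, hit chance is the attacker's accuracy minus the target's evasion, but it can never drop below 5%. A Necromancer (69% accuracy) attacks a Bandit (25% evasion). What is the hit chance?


accuracy - evasion = 69 - 25 = 44
Apply floor: max(44, 5) = 44
Hit chance = 44%

44%


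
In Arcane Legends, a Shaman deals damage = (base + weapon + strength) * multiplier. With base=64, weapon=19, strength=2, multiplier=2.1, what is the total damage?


Sum base + weapon + str = 64 + 19 + 2 = 85
Multiply by 2.1:
85 * 2.1 = 178.5

178.5 damage


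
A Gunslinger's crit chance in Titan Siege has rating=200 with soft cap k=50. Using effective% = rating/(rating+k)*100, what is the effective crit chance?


effective% = rating / (rating + k) * 100
= 200 / (200 + 50) * 100
= 200 / 250 * 100
= 0.8 * 100
= 80.00%

80.00%


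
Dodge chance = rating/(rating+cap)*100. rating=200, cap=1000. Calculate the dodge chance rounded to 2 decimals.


dodge% = 200 / (200 + 1000) * 100
= 200 / 1200 * 100
= 0.166667 * 100
= 16.67%

16.67%


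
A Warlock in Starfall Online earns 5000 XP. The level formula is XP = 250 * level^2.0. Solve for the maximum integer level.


XP = 250 * level^2.0, so level = (XP / 250)^(1/2.0)
= (5000 / 250)^(1/2.0)
= 20.0^0.5
= 4.4721
Floor: level = 4

level 4


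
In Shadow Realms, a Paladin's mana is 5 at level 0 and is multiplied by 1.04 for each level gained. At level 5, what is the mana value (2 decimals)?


value = base * growth^level
= 5 * 1.04^5
= 5 * 1.216653
= 6.08

6.08 mana


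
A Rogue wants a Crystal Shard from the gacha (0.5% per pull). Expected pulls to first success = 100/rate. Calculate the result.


Expected pulls for a geometric distribution = 1/p = 100 / rate%
= 100 / 0.5
= 200.0

200.0 pulls


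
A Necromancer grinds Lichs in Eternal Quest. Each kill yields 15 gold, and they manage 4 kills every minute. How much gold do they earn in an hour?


Gold per minute = 15 * 4 = 60
Gold per hour = 60 * 60 = 3600

3600 gold/hour


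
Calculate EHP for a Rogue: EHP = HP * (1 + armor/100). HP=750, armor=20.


EHP = 750 * (1 + 20/100)
= 750 * (1 + 0.2)
= 750 * 1.2
= 900.0

900.0 EHP


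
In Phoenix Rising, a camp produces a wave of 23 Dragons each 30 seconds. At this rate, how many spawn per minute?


Spawns per minute = count * (60 / interval)
= 23 * (60 / 30)
= 23 * 2.0
= 46.0

46.0 per minute


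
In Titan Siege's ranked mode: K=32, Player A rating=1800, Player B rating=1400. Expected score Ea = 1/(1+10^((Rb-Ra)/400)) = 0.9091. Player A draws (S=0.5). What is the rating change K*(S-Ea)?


Elo update: delta = K * (S - Ea), where S = 0.5 (draws)
S - Ea = 0.5 - 0.9091 = -0.4091
Rating change = 32 * -0.4091
= -13.09

-13.09 rating points


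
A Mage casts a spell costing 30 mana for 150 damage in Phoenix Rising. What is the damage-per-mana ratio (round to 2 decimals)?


Efficiency = damage / mana
= 150 / 30
= 5.00

5.00 dmg/mana


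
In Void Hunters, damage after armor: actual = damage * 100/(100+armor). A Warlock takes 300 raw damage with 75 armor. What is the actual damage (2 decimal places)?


actual = 300 * 100 / (100 + 75)
= 300 * 100 / 175
= 30000 / 175
= 171.43

171.43 damage


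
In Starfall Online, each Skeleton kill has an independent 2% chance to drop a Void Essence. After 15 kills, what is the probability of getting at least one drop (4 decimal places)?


P(at least one) = 1 - P(none) = 1 - (1-p)^n
p = 2/100 = 0.02
1 - p = 0.98
(1 - p)^15 = 0.98^15 = 0.738569
P(at least one) = 1 - 0.738569 = 0.2614

0.2614


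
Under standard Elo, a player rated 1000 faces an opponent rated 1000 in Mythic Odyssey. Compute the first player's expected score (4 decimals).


Elo expected score: Ea = 1/(1 + 10^((Rb-Ra)/400))
Rb - Ra = 1000 - 1000 = 0
(Rb-Ra)/400 = 0/400 = 0.0
10^0.0 = 1.0
Ea = 1/(1 + 1.0) = 1/2.0 = 0.5000

0.5000


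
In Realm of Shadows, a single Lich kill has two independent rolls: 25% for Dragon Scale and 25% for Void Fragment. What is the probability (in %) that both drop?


For independent events, P(both) = P(A) * P(B)
= 25% * 25%
= 625 / 100 %
= 6.25%

6.25%


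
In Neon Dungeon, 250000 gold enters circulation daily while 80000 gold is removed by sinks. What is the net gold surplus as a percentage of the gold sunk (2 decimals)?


Net gold = 250000 - 80000 = 170000
Inflation rate = net / sunk * 100 = 170000 / 80000 * 100
= 2.125 * 100
= 212.50%

212.50%


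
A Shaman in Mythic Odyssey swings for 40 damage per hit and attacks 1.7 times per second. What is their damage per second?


DPS = damage * attack_speed
= 40 * 1.7
= 68.0

68.0 DPS


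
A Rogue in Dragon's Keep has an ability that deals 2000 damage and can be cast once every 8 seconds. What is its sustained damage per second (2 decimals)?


DPS = damage / cooldown
= 2000 / 8
= 250.00

250.00 DPS


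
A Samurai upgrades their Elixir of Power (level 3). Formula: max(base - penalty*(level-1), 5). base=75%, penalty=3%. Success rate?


raw_rate = 75 - 3 * (3 - 1)
= 75 - 3 * 2
= 75 - 6
= 69
Apply floor: max(69, 5) = 69%

69%


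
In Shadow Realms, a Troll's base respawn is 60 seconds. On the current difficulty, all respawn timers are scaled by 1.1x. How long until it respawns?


Respawn time = base * multiplier
= 60 * 1.1
= 66.0 seconds

66.0 seconds


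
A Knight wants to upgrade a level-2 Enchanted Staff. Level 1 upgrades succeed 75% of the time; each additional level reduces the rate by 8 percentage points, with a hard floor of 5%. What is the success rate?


raw_rate = 75 - 8 * (2 - 1)
= 75 - 8 * 1
= 75 - 8
= 67
Apply floor: max(67, 5) = 67%

67%


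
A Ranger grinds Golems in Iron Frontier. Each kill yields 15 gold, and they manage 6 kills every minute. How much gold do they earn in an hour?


Gold per minute = 15 * 6 = 90
Gold per hour = 90 * 60 = 5400

5400 gold/hour


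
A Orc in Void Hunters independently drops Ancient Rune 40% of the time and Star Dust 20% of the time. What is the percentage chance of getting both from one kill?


For independent events, P(both) = P(A) * P(B)
= 40% * 20%
= 800 / 100 %
= 8.0%

8.0%


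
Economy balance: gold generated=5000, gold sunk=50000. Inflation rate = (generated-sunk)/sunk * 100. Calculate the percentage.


Net gold = 5000 - 50000 = -45000
Inflation rate = net / sunk * 100 = -45000 / 50000 * 100
= -0.9 * 100
= -90.00%

-90.00%


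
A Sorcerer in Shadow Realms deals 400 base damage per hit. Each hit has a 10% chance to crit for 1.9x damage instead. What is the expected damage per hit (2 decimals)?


E[dmg] = base * (1 + crit_chance * (crit_mult - 1))
cc as decimal = 10/100 = 0.1
cm - 1 = 1.9 - 1 = 0.9
Bonus factor = 0.1 * 0.9 = 0.09
Total multiplier = 1 + 0.09 = 1.09
Expected damage = 400 * 1.09 = 436.00

436.00 damage


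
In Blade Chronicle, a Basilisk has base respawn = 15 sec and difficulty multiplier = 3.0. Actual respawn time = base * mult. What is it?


Respawn time = base * multiplier
= 15 * 3.0
= 45.0 seconds

45.0 seconds


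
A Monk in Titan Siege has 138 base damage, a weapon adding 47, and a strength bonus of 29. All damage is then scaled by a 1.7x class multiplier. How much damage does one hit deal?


Sum base + weapon + str = 138 + 47 + 29 = 214
Multiply by 1.7:
214 * 1.7 = 363.8

363.8 damage


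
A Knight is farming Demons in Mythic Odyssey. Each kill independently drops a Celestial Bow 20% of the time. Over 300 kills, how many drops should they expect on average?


Expected drops = kills * (drop_rate / 100)
= 300 * (20 / 100)
= 300 * 0.2
= 60.0

60.0 drops


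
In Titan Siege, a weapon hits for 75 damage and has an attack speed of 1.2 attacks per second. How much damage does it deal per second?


DPS = damage * attack_speed
= 75 * 1.2
= 90.0

90.0 DPS


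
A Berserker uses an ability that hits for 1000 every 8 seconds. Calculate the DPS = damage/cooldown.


DPS = damage / cooldown
= 1000 / 8
= 125.00

125.00 DPS


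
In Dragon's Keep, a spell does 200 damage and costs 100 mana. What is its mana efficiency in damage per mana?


Efficiency = damage / mana
= 200 / 100
= 2.00

2.00 dmg/mana


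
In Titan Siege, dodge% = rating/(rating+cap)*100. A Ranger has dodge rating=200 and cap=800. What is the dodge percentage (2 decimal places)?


dodge% = 200 / (200 + 800) * 100
= 200 / 1000 * 100
= 0.2 * 100
= 20.00%

20.00%


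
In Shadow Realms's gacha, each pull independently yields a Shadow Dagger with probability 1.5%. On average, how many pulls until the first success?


Expected pulls for a geometric distribution = 1/p = 100 / rate%
= 100 / 1.5
= 66.67

66.67 pulls


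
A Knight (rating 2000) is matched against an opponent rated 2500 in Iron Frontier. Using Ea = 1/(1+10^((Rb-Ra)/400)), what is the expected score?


Elo expected score: Ea = 1/(1 + 10^((Rb-Ra)/400))
Rb - Ra = 2500 - 2000 = 500
(Rb-Ra)/400 = 500/400 = 1.25
10^1.25 = 17.782794
Ea = 1/(1 + 17.782794) = 1/18.782794 = 0.0532

0.0532


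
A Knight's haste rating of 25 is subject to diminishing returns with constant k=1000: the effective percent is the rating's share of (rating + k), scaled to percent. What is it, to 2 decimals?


effective% = rating / (rating + k) * 100
= 25 / (25 + 1000) * 100
= 25 / 1025 * 100
= 0.02439 * 100
= 2.44%

2.44%


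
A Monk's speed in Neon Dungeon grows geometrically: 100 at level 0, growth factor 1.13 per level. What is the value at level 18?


value = base * growth^level
= 100 * 1.13^18
= 100 * 9.024268
= 902.43

902.43 speed


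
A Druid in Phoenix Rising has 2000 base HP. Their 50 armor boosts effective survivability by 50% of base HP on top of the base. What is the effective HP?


EHP = 2000 * (1 + 50/100)
= 2000 * (1 + 0.5)
= 2000 * 1.5
= 3000.0

3000.0 EHP


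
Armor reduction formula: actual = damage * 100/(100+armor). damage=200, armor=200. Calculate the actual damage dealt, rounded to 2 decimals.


actual = 200 * 100 / (100 + 200)
= 200 * 100 / 300
= 20000 / 300
= 66.67

66.67 damage


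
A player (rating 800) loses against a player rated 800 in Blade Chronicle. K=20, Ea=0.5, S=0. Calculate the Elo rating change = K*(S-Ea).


Elo update: delta = K * (S - Ea), where S = 0 (loses)
S - Ea = 0 - 0.5 = -0.5
Rating change = 20 * -0.5
= -10.00

-10.00 rating points


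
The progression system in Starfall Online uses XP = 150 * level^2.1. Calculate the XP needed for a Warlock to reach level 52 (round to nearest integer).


XP = 150 * level^2.1
Substitute level = 52:
XP = 150 * 52^2.1
= 150 * 4014.2741
= 602141

602141 XP


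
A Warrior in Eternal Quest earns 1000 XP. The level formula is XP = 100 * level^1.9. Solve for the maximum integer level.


XP = 100 * level^1.9, so level = (XP / 100)^(1/1.9)
= (1000 / 100)^(1/1.9)
= 10.0^0.5263
= 3.3598
Floor: level = 3

level 3


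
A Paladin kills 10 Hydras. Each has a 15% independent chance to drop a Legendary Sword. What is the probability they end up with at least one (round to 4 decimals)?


P(at least one) = 1 - P(none) = 1 - (1-p)^n
p = 15/100 = 0.15
1 - p = 0.85
(1 - p)^10 = 0.85^10 = 0.196874
P(at least one) = 1 - 0.196874 = 0.8031

0.8031


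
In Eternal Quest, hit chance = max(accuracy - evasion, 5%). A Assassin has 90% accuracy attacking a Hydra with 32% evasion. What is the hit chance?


accuracy - evasion = 90 - 32 = 58
Apply floor: max(58, 5) = 58
Hit chance = 58%

58%


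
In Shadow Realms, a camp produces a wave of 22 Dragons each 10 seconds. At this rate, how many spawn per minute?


Spawns per minute = count * (60 / interval)
= 22 * (60 / 10)
= 22 * 6.0
= 132.0

132.0 per minute


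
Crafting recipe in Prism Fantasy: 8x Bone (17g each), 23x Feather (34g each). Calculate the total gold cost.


Cost breakdown:
  Bone: 8 * 17 = 136
  Feather: 23 * 34 = 782
Total = 136 + 782 = 918

918 gold


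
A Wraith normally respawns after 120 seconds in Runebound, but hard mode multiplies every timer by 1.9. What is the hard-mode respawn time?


Respawn time = base * multiplier
= 120 * 1.9
= 228.0 seconds

228.0 seconds


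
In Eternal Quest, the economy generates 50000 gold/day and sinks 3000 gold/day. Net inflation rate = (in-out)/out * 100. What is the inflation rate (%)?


Net gold = 50000 - 3000 = 47000
Inflation rate = net / sunk * 100 = 47000 / 3000 * 100
= 15.666667 * 100
= 1566.67%

1566.67%


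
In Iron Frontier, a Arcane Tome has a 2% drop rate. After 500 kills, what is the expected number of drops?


Expected drops = kills * (drop_rate / 100)
= 500 * (2 / 100)
= 500 * 0.02
= 10.0

10.0 drops


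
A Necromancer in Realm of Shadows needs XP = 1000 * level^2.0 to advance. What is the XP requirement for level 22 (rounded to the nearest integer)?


XP = 1000 * level^2.0
Substitute level = 22:
XP = 1000 * 22^2.0
= 1000 * 484.0
= 484000

484000 XP


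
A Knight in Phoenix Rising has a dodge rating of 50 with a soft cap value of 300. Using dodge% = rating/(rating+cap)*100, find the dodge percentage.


dodge% = 50 / (50 + 300) * 100
= 50 / 350 * 100
= 0.142857 * 100
= 14.29%

14.29%


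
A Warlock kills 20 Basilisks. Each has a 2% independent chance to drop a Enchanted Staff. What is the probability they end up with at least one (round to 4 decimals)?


P(at least one) = 1 - P(none) = 1 - (1-p)^n
p = 2/100 = 0.02
1 - p = 0.98
(1 - p)^20 = 0.98^20 = 0.667608
P(at least one) = 1 - 0.667608 = 0.3324

0.3324


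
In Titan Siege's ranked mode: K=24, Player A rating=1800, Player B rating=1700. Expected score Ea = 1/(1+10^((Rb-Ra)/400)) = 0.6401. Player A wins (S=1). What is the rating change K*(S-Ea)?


Elo update: delta = K * (S - Ea), where S = 1 (wins)
S - Ea = 1 - 0.6401 = 0.3599
Rating change = 24 * 0.3599
= 8.64

8.64 rating points


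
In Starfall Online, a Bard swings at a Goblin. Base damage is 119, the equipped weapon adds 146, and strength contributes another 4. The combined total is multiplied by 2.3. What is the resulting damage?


Sum base + weapon + str = 119 + 146 + 4 = 269
Multiply by 2.3:
269 * 2.3 = 618.7

618.7 damage


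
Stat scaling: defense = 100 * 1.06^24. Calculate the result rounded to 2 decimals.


value = base * growth^level
= 100 * 1.06^24
= 100 * 4.048935
= 404.89

404.89 defense


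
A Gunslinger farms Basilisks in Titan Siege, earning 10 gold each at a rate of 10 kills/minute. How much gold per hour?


Gold per minute = 10 * 10 = 100
Gold per hour = 100 * 60 = 6000

6000 gold/hour


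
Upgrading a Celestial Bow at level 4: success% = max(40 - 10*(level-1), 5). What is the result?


raw_rate = 40 - 10 * (4 - 1)
= 40 - 10 * 3
= 40 - 30
= 10
Apply floor: max(10, 5) = 10%

10%


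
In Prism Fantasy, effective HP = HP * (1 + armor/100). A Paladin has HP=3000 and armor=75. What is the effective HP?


EHP = 3000 * (1 + 75/100)
= 3000 * (1 + 0.75)
= 3000 * 1.75
= 5250.0

5250.0 EHP


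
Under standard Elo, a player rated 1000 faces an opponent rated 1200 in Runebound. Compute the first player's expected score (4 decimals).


Elo expected score: Ea = 1/(1 + 10^((Rb-Ra)/400))
Rb - Ra = 1200 - 1000 = 200
(Rb-Ra)/400 = 200/400 = 0.5
10^0.5 = 3.162278
Ea = 1/(1 + 3.162278) = 1/4.162278 = 0.2403

0.2403


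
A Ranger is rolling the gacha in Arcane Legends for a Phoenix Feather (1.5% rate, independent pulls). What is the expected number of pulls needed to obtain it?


Expected pulls for a geometric distribution = 1/p = 100 / rate%
= 100 / 1.5
= 66.67

66.67 pulls


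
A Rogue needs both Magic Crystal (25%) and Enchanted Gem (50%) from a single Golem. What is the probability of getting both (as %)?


For independent events, P(both) = P(A) * P(B)
= 25% * 50%
= 1250 / 100 %
= 12.5%

12.5%


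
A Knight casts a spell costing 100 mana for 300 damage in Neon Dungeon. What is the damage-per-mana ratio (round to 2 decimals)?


Efficiency = damage / mana
= 300 / 100
= 3.00

3.00 dmg/mana


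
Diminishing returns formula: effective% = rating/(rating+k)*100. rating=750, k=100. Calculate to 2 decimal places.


effective% = rating / (rating + k) * 100
= 750 / (750 + 100) * 100
= 750 / 850 * 100
= 0.882353 * 100
= 88.24%

88.24%


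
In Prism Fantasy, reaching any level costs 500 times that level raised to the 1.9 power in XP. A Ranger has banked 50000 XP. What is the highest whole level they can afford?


XP = 500 * level^1.9, so level = (XP / 500)^(1/1.9)
= (50000 / 500)^(1/1.9)
= 100.0^0.5263
= 11.2884
Floor: level = 11

level 11


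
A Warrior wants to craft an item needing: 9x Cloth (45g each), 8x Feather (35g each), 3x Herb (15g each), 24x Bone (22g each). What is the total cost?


Cost breakdown:
  Cloth: 9 * 45 = 405
  Feather: 8 * 35 = 280
  Herb: 3 * 15 = 45
  Bone: 24 * 22 = 528
Total = 405 + 280 + 45 + 528 = 1258

1258 gold


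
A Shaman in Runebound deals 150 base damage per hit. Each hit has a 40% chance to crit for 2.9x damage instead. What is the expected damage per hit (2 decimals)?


E[dmg] = base * (1 + crit_chance * (crit_mult - 1))
cc as decimal = 40/100 = 0.4
cm - 1 = 2.9 - 1 = 1.9
Bonus factor = 0.4 * 1.9 = 0.76
Total multiplier = 1 + 0.76 = 1.76
Expected damage = 150 * 1.76 = 264.00

264.00 damage


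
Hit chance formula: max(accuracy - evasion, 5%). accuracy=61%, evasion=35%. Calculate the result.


accuracy - evasion = 61 - 35 = 26
Apply floor: max(26, 5) = 26
Hit chance = 26%

26%


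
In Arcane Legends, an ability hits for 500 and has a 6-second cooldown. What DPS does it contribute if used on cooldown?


DPS = damage / cooldown
= 500 / 6
= 83.33

83.33 DPS


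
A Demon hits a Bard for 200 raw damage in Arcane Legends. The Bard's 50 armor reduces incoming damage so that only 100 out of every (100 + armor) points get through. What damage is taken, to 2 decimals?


actual = 200 * 100 / (100 + 50)
= 200 * 100 / 150
= 20000 / 150
= 133.33

133.33 damage


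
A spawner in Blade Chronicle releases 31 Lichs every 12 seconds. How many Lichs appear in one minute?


Spawns per minute = count * (60 / interval)
= 31 * (60 / 12)
= 31 * 5.0
= 155.0

155.0 per minute


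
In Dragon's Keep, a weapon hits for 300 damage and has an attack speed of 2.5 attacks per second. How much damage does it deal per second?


DPS = damage * attack_speed
= 300 * 2.5
= 750.0

750.0 DPS


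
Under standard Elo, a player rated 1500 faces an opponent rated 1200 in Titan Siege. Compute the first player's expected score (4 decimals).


Elo expected score: Ea = 1/(1 + 10^((Rb-Ra)/400))
Rb - Ra = 1200 - 1500 = -300
(Rb-Ra)/400 = -300/400 = -0.75
10^-0.75 = 0.177828
Ea = 1/(1 + 0.177828) = 1/1.177828 = 0.8490

0.8490


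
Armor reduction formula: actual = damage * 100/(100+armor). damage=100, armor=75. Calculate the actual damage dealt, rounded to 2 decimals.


actual = 100 * 100 / (100 + 75)
= 100 * 100 / 175
= 10000 / 175
= 57.14

57.14 damage


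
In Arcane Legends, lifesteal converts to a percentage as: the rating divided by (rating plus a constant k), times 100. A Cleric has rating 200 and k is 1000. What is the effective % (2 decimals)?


effective% = rating / (rating + k) * 100
= 200 / (200 + 1000) * 100
= 200 / 1200 * 100
= 0.166667 * 100
= 16.67%

16.67%


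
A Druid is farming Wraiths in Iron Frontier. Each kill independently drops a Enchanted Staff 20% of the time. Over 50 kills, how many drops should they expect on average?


Expected drops = kills * (drop_rate / 100)
= 50 * (20 / 100)
= 50 * 0.2
= 10.0

10.0 drops


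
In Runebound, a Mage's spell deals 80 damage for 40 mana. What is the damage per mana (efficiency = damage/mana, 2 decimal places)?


Efficiency = damage / mana
= 80 / 40
= 2.00

2.00 dmg/mana


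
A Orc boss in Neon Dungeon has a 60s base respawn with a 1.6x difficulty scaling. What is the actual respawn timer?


Respawn time = base * multiplier
= 60 * 1.6
= 96.0 seconds

96.0 seconds


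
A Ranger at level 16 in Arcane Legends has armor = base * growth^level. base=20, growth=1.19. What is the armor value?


value = base * growth^level
= 20 * 1.19^16
= 20 * 16.17154
= 323.43

323.43 armor


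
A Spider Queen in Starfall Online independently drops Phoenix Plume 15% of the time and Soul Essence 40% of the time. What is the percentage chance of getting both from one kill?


For independent events, P(both) = P(A) * P(B)
= 15% * 40%
= 600 / 100 %
= 6.0%

6.0%


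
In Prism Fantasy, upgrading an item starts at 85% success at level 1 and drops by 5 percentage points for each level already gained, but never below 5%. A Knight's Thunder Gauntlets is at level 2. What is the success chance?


raw_rate = 85 - 5 * (2 - 1)
= 85 - 5 * 1
= 85 - 5
= 80
Apply floor: max(80, 5) = 80%

80%


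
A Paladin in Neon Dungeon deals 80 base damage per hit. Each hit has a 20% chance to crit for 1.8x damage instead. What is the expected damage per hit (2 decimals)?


E[dmg] = base * (1 + crit_chance * (crit_mult - 1))
cc as decimal = 20/100 = 0.2
cm - 1 = 1.8 - 1 = 0.8
Bonus factor = 0.2 * 0.8 = 0.16
Total multiplier = 1 + 0.16 = 1.16
Expected damage = 80 * 1.16 = 92.80

92.80 damage


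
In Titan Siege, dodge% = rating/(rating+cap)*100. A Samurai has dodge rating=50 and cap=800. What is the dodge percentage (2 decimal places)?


dodge% = 50 / (50 + 800) * 100
= 50 / 850 * 100
= 0.058824 * 100
= 5.88%

5.88%


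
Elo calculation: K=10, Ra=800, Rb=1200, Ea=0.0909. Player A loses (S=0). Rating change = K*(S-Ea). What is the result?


Elo update: delta = K * (S - Ea), where S = 0 (loses)
S - Ea = 0 - 0.0909 = -0.0909
Rating change = 10 * -0.0909
= -0.91

-0.91 rating points


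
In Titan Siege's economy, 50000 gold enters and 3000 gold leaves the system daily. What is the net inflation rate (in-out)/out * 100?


Net gold = 50000 - 3000 = 47000
Inflation rate = net / sunk * 100 = 47000 / 3000 * 100
= 15.666667 * 100
= 1566.67%

1566.67%


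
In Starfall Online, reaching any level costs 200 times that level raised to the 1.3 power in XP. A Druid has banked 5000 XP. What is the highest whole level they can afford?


XP = 200 * level^1.3, so level = (XP / 200)^(1/1.3)
= (5000 / 200)^(1/1.3)
= 25.0^0.7692
= 11.8943
Floor: level = 11

level 11


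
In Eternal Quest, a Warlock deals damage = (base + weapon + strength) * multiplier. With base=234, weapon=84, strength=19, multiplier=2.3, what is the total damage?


Sum base + weapon + str = 234 + 84 + 19 = 337
Multiply by 2.3:
337 * 2.3 = 775.1

775.1 damage


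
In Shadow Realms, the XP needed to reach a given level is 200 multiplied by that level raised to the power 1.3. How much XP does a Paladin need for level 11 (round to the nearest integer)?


XP = 200 * level^1.3
Substitute level = 11:
XP = 200 * 11^1.3
= 200 * 22.5845
= 4517

4517 XP


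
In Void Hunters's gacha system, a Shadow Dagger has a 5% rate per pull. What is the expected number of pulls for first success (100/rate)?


Expected pulls for a geometric distribution = 1/p = 100 / rate%
= 100 / 5
= 20.0

20.0 pulls


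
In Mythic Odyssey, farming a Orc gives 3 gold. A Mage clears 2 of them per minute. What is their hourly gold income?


Gold per minute = 3 * 2 = 6
Gold per hour = 6 * 60 = 360

360 gold/hour


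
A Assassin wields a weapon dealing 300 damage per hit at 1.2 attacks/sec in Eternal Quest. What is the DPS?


DPS = damage * attack_speed
= 300 * 1.2
= 360.0

360.0 DPS


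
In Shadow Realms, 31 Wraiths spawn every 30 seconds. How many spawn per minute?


Spawns per minute = count * (60 / interval)
= 31 * (60 / 30)
= 31 * 2.0
= 62.0

62.0 per minute


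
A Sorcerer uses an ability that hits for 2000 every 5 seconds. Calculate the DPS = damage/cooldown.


DPS = damage / cooldown
= 2000 / 5
= 400.00

400.00 DPS


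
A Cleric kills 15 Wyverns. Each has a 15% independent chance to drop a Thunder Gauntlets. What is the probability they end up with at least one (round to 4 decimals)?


P(at least one) = 1 - P(none) = 1 - (1-p)^n
p = 15/100 = 0.15
1 - p = 0.85
(1 - p)^15 = 0.85^15 = 0.087354
P(at least one) = 1 - 0.087354 = 0.9126

0.9126


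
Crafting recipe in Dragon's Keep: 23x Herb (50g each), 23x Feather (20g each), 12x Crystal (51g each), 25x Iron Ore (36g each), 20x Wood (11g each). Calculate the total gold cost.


Cost breakdown:
  Herb: 23 * 50 = 1150
  Feather: 23 * 20 = 460
  Crystal: 12 * 51 = 612
  Iron Ore: 25 * 36 = 900
  Wood: 20 * 11 = 220
Total = 1150 + 460 + 612 + 900 + 220 = 3342

3342 gold


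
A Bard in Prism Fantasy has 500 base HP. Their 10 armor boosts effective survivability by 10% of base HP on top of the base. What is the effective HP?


EHP = 500 * (1 + 10/100)
= 500 * (1 + 0.1)
= 500 * 1.1
= 550.0

550.0 EHP


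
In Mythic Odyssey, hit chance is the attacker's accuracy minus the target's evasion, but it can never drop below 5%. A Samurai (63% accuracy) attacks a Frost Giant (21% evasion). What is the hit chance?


accuracy - evasion = 63 - 21 = 42
Apply floor: max(42, 5) = 42
Hit chance = 42%

42%


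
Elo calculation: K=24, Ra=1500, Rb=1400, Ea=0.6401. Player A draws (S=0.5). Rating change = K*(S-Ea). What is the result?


Elo update: delta = K * (S - Ea), where S = 0.5 (draws)
S - Ea = 0.5 - 0.6401 = -0.1401
Rating change = 24 * -0.1401
= -3.36

-3.36 rating points


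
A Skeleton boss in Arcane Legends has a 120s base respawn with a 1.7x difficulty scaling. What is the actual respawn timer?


Respawn time = base * multiplier
= 120 * 1.7
= 204.0 seconds

204.0 seconds


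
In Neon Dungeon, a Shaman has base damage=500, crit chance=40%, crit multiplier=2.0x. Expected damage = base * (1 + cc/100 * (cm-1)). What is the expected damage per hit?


E[dmg] = base * (1 + crit_chance * (crit_mult - 1))
cc as decimal = 40/100 = 0.4
cm - 1 = 2.0 - 1 = 1.0
Bonus factor = 0.4 * 1.0 = 0.4
Total multiplier = 1 + 0.4 = 1.4
Expected damage = 500 * 1.4 = 700.00

700.00 damage


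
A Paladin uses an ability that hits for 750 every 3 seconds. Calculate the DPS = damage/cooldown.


DPS = damage / cooldown
= 750 / 3
= 250.00

250.00 DPS


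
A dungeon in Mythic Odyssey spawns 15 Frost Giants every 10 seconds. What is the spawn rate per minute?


Spawns per minute = count * (60 / interval)
= 15 * (60 / 10)
= 15 * 6.0
= 90.0

90.0 per minute


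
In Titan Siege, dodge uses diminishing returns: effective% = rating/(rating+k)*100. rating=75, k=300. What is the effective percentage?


effective% = rating / (rating + k) * 100
= 75 / (75 + 300) * 100
= 75 / 375 * 100
= 0.2 * 100
= 20.00%

20.00%


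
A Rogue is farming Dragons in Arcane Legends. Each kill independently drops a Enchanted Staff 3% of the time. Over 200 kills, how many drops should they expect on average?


Expected drops = kills * (drop_rate / 100)
= 200 * (3 / 100)
= 200 * 0.03
= 6.0

6.0 drops


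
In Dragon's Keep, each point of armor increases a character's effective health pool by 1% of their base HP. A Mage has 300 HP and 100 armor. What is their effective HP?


EHP = 300 * (1 + 100/100)
= 300 * (1 + 1.0)
= 300 * 2.0
= 600.0

600.0 EHP


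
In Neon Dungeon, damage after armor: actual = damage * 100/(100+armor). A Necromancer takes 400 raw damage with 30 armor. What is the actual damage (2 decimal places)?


actual = 400 * 100 / (100 + 30)
= 400 * 100 / 130
= 40000 / 130
= 307.69

307.69 damage


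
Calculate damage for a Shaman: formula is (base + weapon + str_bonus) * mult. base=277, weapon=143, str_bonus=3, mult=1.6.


Sum base + weapon + str = 277 + 143 + 3 = 423
Multiply by 1.6:
423 * 1.6 = 676.8

676.8 damage


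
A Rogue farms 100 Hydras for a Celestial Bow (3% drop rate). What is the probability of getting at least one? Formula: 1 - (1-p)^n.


P(at least one) = 1 - P(none) = 1 - (1-p)^n
p = 3/100 = 0.03
1 - p = 0.97
(1 - p)^100 = 0.97^100 = 0.047553
P(at least one) = 1 - 0.047553 = 0.9524

0.9524


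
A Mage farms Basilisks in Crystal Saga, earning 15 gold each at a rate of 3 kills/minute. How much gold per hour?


Gold per minute = 15 * 3 = 45
Gold per hour = 45 * 60 = 2700

2700 gold/hour


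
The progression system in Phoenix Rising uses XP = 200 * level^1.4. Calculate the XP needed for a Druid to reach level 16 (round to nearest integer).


XP = 200 * level^1.4
Substitute level = 16:
XP = 200 * 16^1.4
= 200 * 48.5029
= 9701

9701 XP


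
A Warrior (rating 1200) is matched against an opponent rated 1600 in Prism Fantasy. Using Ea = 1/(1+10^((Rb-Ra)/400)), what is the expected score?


Elo expected score: Ea = 1/(1 + 10^((Rb-Ra)/400))
Rb - Ra = 1600 - 1200 = 400
(Rb-Ra)/400 = 400/400 = 1.0
10^1.0 = 10.0
Ea = 1/(1 + 10.0) = 1/11.0 = 0.0909

0.0909


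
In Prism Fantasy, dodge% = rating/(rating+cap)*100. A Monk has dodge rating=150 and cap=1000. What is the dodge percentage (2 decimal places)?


dodge% = 150 / (150 + 1000) * 100
= 150 / 1150 * 100
= 0.130435 * 100
= 13.04%

13.04%


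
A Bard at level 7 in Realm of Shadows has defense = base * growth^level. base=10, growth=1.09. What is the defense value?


value = base * growth^level
= 10 * 1.09^7
= 10 * 1.828039
= 18.28

18.28 defense
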